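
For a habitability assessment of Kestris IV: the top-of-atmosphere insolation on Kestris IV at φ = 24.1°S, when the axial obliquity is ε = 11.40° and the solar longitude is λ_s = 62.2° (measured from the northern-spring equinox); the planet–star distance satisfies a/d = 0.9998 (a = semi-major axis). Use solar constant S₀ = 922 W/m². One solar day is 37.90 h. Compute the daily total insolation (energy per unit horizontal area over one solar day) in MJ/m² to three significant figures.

Solar declination: sin δ = sin ε · sin λ_s = sin 11.40° × sin 62.2° = 0.17484, so δ = +10.070°.
cos H₀ = −tan(-24.1°) tan(+10.070°) = 0.0794, H₀ = 1.4913 rad.
Bracket: H₀ sin φ sin δ + cos φ cos δ sin H₀ = 1.4913×-0.40833×0.17484 + 0.91283×0.98460×0.99684 = -0.106468 + 0.895932 = 0.789464.
Inverse-square distance factor (a/d)² = 0.9998² = 0.999600.
Q̄ = (S₀/π) × 0.999600 × [bracket] = (922/π) × 0.999600 × 0.789464 = 231.60 W/m².
Daily total = Q̄ × 37.90 h × 3600 s/h = 231.60 × 37.90 × 3600 / 10⁶ = 31.60 MJ/m².

31.6 MJ/m²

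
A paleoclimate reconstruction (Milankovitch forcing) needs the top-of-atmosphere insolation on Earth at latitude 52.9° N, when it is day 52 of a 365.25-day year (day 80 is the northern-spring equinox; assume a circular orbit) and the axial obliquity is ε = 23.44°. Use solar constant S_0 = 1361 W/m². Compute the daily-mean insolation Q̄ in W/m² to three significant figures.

Solar longitude: L_s = 360° × (52 − 80)/365.25 = -27.598°, i.e. -27.598° + 360° = 332.402°.
sin δ = sin 23.44° × sin 332.402° = -0.18428, so δ = -10.619°.
cos h₀ = −tan(+52.9°) tan(-10.619°) = 0.2479, h₀ = 1.3203 rad.
Bracket: h₀ sin ϕ sin δ + cos ϕ cos δ sin h₀ = 1.3203×0.79758×-0.18428 + 0.60321×0.98287×0.96878 = -0.194055 + 0.574367 = 0.380312.
Q̄ = (S_0/π) × [bracket] = (1361/π) × 0.380312 = 164.8 W/m².

Q̄ ≈ 165 W/m²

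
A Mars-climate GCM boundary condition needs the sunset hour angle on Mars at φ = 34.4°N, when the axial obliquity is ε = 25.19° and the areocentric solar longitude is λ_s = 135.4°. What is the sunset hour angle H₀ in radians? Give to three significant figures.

H₀ = 1.79 rad

sin δ = sin 25.19° × sin 135.4° = 0.29885, so δ = +17.389°.
cos H₀ = −tan φ · tan δ = −tan(+34.4°) × tan(+17.389°) = -0.2144, so H₀ = 1.7869 rad = 102.38°.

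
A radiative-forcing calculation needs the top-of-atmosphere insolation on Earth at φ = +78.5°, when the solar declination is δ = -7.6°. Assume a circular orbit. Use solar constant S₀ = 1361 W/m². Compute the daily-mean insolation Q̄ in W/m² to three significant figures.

Q̄ ≈ 16.6 W/m²

cos H₀ = −tan(+78.5°) tan(-7.600°) = 0.6558, H₀ = 0.8555 rad.
Bracket: H₀ sin φ sin δ + cos φ cos δ sin H₀ = 0.8555×0.97992×-0.13226 + 0.19937×0.99122×0.75492 = -0.110876 + 0.149187 = 0.038311.
Q̄ = (S₀/π) × [bracket] = (1361/π) × 0.038311 = 16.60 W/m².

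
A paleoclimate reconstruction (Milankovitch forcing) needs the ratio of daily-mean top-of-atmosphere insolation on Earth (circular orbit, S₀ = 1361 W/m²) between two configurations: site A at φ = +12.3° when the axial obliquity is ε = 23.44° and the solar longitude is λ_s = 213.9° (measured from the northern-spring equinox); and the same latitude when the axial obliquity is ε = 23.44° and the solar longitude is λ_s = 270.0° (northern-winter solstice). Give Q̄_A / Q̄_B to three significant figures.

— Configuration A (φ=+12.3°):
Solar declination: sin δ = sin ε · sin λ_s = sin 23.44° × sin 213.9° = -0.22186, so δ = -12.819°.
cos H₀ = −tan(+12.3°) tan(-12.819°) = 0.0496, H₀ = 1.5212 rad.
Bracket: H₀ sin φ sin δ + cos φ cos δ sin H₀ = 1.5212×0.21303×-0.22186 + 0.97705×0.97508×0.99877 = -0.071896 + 0.951530 = 0.879634.
Q̄ = (S₀/π) × [bracket] = (1361/π) × 0.879634 = 381.07 W/m².
— Configuration B (φ=+12.3°):
Solar declination: sin δ = sin ε · sin λ_s = sin 23.44° × sin 270.0° = -0.39779, so δ = -23.440°.
cos H₀ = −tan(+12.3°) tan(-23.440°) = 0.0945, H₀ = 1.4761 rad.
Bracket: H₀ sin φ sin δ + cos φ cos δ sin H₀ = 1.4761×0.21303×-0.39779 + 0.97705×0.91748×0.99552 = -0.125086 + 0.892408 = 0.767322.
Q̄ = (S₀/π) × [bracket] = (1361/π) × 0.767322 = 332.42 W/m².
Ratio Q̄_A / Q̄_B = 381.07 / 332.42 = 1.146.

Q̄_A / Q̄_B ≈ 1.15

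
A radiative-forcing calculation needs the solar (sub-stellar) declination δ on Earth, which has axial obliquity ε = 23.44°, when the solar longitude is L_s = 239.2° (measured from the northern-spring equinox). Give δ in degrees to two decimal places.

sin δ = sin ε · sin L_s = sin 23.44° × sin 239.2° = -0.341684.
δ = arcsin(-0.341684) = -19.98°.

δ = -19.98°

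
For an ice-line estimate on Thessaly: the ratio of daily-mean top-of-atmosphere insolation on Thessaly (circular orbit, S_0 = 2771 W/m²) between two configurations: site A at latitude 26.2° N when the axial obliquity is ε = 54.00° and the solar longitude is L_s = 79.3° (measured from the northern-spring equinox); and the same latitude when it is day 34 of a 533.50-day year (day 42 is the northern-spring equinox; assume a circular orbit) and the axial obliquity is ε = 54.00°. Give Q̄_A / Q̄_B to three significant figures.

— Configuration A (ϕ=+26.2°):
Solar declination: sin δ = sin ε · sin L_s = sin 54.00° × sin 79.3° = 0.79495, so δ = +52.651°.
cos h₀ = −tan(+26.2°) tan(+52.651°) = -0.6448, h₀ = 2.2715 rad.
Bracket: h₀ sin ϕ sin δ + cos ϕ cos δ sin h₀ = 2.2715×0.44151×0.79495 + 0.89726×0.60667×0.76438 = 0.797247 + 0.416083 = 1.213330.
Q̄ = (S_0/π) × [bracket] = (2771/π) × 1.213330 = 1070.2 W/m².
— Configuration B (ϕ=+26.2°):
Solar longitude: L_s = 360° × (34 − 42)/533.50 = -5.398°, i.e. -5.398° + 360° = 354.602°.
sin δ = sin 54.00° × sin 354.602° = -0.07611, so δ = -4.365°.
cos h₀ = −tan(+26.2°) tan(-4.365°) = 0.0376, h₀ = 1.5332 rad.
Bracket: h₀ sin ϕ sin δ + cos ϕ cos δ sin h₀ = 1.5332×0.44151×-0.07611 + 0.89726×0.99710×0.99929 = -0.051521 + 0.894023 = 0.842502.
Q̄ = (S_0/π) × [bracket] = (2771/π) × 0.842502 = 743.12 W/m².
Ratio Q̄_A / Q̄_B = 1070.2 / 743.12 = 1.440.

Q̄_A / Q̄_B ≈ 1.44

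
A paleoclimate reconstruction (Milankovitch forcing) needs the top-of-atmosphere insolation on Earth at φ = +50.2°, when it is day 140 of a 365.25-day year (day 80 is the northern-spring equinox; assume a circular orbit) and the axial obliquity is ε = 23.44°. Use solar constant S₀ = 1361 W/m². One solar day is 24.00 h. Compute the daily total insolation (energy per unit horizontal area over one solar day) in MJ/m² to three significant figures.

Solar longitude: λ_s = 360° × (140 − 80)/365.25 = 59.138°.
sin δ = sin 23.44° × sin 59.138° = 0.34146, so δ = +19.966°.
cos H₀ = −tan(+50.2°) tan(+19.966°) = -0.4360, H₀ = 2.0220 rad.
Bracket: H₀ sin φ sin δ + cos φ cos δ sin H₀ = 2.0220×0.76828×0.34146 + 0.64011×0.93990×0.89993 = 0.530445 + 0.541433 = 1.071878.
Q̄ = (S₀/π) × [bracket] = (1361/π) × 1.071878 = 464.36 W/m².
Daily total = Q̄ × 24.00 h × 3600 s/h = 464.36 × 24.00 × 3600 / 10⁶ = 40.12 MJ/m².

40.1 MJ/m²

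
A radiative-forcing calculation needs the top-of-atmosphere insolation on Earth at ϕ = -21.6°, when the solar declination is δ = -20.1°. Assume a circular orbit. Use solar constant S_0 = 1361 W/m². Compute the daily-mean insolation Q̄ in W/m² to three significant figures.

Q̄ ≈ 468 W/m²

cos h₀ = −tan(-21.6°) tan(-20.100°) = -0.1449, h₀ = 1.7162 rad.
Bracket: h₀ sin ϕ sin δ + cos ϕ cos δ sin h₀ = 1.7162×-0.36812×-0.34366 + 0.92978×0.93909×0.98945 = 0.217113 + 0.863935 = 1.081048.
Q̄ = (S_0/π) × [bracket] = (1361/π) × 1.081048 = 468.3 W/m².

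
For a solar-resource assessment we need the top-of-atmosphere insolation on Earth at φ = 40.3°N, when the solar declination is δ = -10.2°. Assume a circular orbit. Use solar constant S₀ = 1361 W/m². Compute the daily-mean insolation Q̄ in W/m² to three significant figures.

Q̄ ≈ 251 W/m²

cos H₀ = −tan(+40.3°) tan(-10.200°) = 0.1526, H₀ = 1.4176 rad.
Bracket: H₀ sin φ sin δ + cos φ cos δ sin H₀ = 1.4176×0.64679×-0.17708 + 0.76267×0.98420×0.98829 = -0.162363 + 0.741830 = 0.579467.
Q̄ = (S₀/π) × [bracket] = (1361/π) × 0.579467 = 251.0 W/m².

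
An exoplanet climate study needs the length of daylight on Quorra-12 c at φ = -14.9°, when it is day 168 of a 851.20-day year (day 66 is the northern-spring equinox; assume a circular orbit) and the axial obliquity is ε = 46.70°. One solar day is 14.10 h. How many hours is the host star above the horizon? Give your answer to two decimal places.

6.36 h

Solar longitude: λ_s = 360° × (168 − 66)/851.20 = 43.139°.
sin δ = sin 46.70° × sin 43.139° = 0.49763, so δ = +29.843°.
cos H₀ = −tan φ · tan δ = −tan(-14.9°) × tan(+29.843°) = 0.1527, so H₀ = 1.4175 rad = 81.22°.
Daylight = 2H₀/(2π) × 14.10 h = (1.4175/π) × 14.10 = 6.36 h.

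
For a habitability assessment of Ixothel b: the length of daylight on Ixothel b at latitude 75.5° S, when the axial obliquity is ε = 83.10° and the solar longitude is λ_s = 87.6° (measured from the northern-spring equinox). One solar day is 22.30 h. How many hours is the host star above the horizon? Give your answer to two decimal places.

Solar declination: sin δ = sin ε · sin λ_s = sin 83.10° × sin 87.6° = 0.99189, so δ = +82.696°.
cos H₀ = −tan φ · tan δ = 30.1695 ≥ 1, so the host star never rises (polar night) and H₀ = 0.
Daylight = 2H₀/(2π) × 22.30 h = (0.0000/π) × 22.30 = 0.00 h.

0.00 h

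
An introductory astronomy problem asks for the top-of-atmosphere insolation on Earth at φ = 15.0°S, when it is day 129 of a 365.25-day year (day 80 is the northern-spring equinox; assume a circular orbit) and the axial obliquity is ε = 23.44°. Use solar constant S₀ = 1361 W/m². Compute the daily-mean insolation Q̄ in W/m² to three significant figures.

Q̄ ≈ 349 W/m²

Solar longitude: λ_s = 360° × (129 − 80)/365.25 = 48.296°.
sin δ = sin 23.44° × sin 48.296° = 0.29698, so δ = +17.277°.
cos H₀ = −tan(-15.0°) tan(+17.277°) = 0.0833, H₀ = 1.4874 rad.
Bracket: H₀ sin φ sin δ + cos φ cos δ sin H₀ = 1.4874×-0.25882×0.29698 + 0.96593×0.95488×0.99652 = -0.114328 + 0.919137 = 0.804809.
Q̄ = (S₀/π) × [bracket] = (1361/π) × 0.804809 = 348.7 W/m².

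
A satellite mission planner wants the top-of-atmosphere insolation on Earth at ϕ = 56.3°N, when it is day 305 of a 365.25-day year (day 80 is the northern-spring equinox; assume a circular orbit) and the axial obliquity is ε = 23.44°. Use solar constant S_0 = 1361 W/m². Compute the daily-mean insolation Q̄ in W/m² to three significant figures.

Solar longitude: L_s = 360° × (305 − 80)/365.25 = 221.766°.
sin δ = sin 23.44° × sin 221.766° = -0.26496, so δ = -15.365°.
cos h₀ = −tan(+56.3°) tan(-15.365°) = 0.4120, h₀ = 1.1461 rad.
Bracket: h₀ sin ϕ sin δ + cos ϕ cos δ sin h₀ = 1.1461×0.83195×-0.26496 + 0.55484×0.96426×0.91117 = -0.252639 + 0.487485 = 0.234846.
Q̄ = (S_0/π) × [bracket] = (1361/π) × 0.234846 = 101.7 W/m².

Q̄ ≈ 102 W/m²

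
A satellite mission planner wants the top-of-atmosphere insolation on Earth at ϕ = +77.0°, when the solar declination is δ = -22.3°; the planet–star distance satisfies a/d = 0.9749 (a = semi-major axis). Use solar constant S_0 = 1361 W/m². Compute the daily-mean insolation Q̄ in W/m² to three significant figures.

Q̄ ≈ 0.00 W/m²

cos h₀ = −tan(+77.0°) tan(-22.300°) = 1.7765 ≥ 1 ⇒ polar night, h₀ = 0 and Q̄ = 0.
Inverse-square distance factor (a/d)² = 0.9749² = 0.950430.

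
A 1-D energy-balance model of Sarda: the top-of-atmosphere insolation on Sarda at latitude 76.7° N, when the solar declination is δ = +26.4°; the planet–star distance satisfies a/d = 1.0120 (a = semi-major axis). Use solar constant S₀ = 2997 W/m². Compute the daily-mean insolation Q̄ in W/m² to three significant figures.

Q̄ ≈ 1.33e+03 W/m²

cos H₀ = −tan(+76.7°) tan(+26.400°) = -2.0999 ≤ −1 ⇒ polar day, H₀ = π.
Bracket: H₀ sin φ sin δ + cos φ cos δ sin H₀ = 3.1416×0.97318×0.44464 + 0.23005×0.89571×0.00000 = 1.359417 + 0.000000 = 1.359417.
Inverse-square distance factor (a/d)² = 1.0120² = 1.024144.
Q̄ = (S₀/π) × 1.024144 × [bracket] = (2997/π) × 1.024144 × 1.359417 = 1328 W/m².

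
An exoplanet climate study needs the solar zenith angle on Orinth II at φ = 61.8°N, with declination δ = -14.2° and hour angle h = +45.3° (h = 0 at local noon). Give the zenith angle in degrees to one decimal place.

cos θ_z = sin φ sin δ + cos φ cos δ cos h = -0.216190 + 0.322234 = 0.106044.
θ_z = arccos(0.106044) = 83.9°.

θ_z = 83.9°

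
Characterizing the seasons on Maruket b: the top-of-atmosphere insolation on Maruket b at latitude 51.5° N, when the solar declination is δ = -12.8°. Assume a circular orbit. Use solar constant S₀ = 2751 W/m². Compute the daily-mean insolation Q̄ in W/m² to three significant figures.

cos H₀ = −tan(+51.5°) tan(-12.800°) = 0.2856, H₀ = 1.2811 rad.
Bracket: H₀ sin φ sin δ + cos φ cos δ sin H₀ = 1.2811×0.78261×-0.22155 + 0.62251×0.97515×0.95834 = -0.222126 + 0.581751 = 0.359625.
Q̄ = (S₀/π) × [bracket] = (2751/π) × 0.359625 = 314.9 W/m².

Q̄ ≈ 315 W/m²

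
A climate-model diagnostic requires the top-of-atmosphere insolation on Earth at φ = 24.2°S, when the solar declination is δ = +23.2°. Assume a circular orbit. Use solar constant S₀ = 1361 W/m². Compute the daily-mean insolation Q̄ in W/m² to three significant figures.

Q̄ ≈ 260 W/m²

cos H₀ = −tan(-24.2°) tan(+23.200°) = 0.1926, H₀ = 1.3770 rad.
Bracket: H₀ sin φ sin δ + cos φ cos δ sin H₀ = 1.3770×-0.40992×0.39394 + 0.91212×0.91914×0.98127 = -0.222363 + 0.822663 = 0.600300.
Q̄ = (S₀/π) × [bracket] = (1361/π) × 0.600300 = 260.1 W/m².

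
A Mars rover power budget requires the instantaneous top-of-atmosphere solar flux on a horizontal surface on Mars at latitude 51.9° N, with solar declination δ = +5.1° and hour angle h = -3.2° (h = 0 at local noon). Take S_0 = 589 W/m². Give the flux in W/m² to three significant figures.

403 W/m²

cos θ_z = sin ϕ sin δ + cos ϕ cos δ cos h = 0.069954 + 0.613635 = 0.683589.
Flux = S_0 · cos θ_z = 589 × 0.683589 = 402.6 W/m².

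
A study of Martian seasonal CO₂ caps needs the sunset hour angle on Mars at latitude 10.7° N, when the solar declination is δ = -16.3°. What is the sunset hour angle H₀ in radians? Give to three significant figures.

cos H₀ = −tan φ · tan δ = −tan(+10.7°) × tan(-16.300°) = 0.0553, so H₀ = 1.5155 rad = 86.83°.

H₀ = 1.52 rad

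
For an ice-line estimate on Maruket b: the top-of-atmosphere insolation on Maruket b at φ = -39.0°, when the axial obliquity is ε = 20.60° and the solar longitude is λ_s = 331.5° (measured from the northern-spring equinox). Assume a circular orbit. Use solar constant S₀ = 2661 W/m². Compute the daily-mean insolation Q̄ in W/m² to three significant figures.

Solar declination: sin δ = sin ε · sin λ_s = sin 20.60° × sin 331.5° = -0.16788, so δ = -9.665°.
cos H₀ = −tan(-39.0°) tan(-9.665°) = -0.1379, H₀ = 1.7091 rad.
Bracket: H₀ sin φ sin δ + cos φ cos δ sin H₀ = 1.7091×-0.62932×-0.16788 + 0.77715×0.98581×0.99045 = 0.180567 + 0.758806 = 0.939373.
Q̄ = (S₀/π) × [bracket] = (2661/π) × 0.939373 = 795.7 W/m².

Q̄ ≈ 796 W/m²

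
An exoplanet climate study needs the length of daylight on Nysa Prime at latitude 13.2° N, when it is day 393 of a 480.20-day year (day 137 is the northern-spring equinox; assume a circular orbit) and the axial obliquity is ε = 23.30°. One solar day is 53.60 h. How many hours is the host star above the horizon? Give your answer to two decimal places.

Solar longitude: λ_s = 360° × (393 − 137)/480.20 = 191.920°.
sin δ = sin 23.30° × sin 191.920° = -0.08170, so δ = -4.686°.
cos H₀ = −tan φ · tan δ = −tan(+13.2°) × tan(-4.686°) = 0.0192, so H₀ = 1.5516 rad = 88.90°.
Daylight = 2H₀/(2π) × 53.60 h = (1.5516/π) × 53.60 = 26.47 h.

26.47 h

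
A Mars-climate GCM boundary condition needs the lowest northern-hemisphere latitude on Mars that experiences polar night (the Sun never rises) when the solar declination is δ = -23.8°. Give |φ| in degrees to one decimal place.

Polar night requires cos H₀ = −tan φ tan δ ≥ 1, i.e. tan φ tan δ ≤ −1.
The boundary is |tan φ| · |tan δ| = 1, so |φ| = 90° − |δ| = 90° − 23.8° = 66.2° in the northern hemisphere.

|φ| = 66.2°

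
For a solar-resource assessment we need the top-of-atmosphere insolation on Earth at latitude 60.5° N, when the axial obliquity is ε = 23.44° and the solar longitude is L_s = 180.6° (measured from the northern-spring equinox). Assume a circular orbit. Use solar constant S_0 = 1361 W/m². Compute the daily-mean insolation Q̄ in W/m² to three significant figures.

Q̄ ≈ 211 W/m²

Solar declination: sin δ = sin ε · sin L_s = sin 23.44° × sin 180.6° = -0.00417, so δ = -0.239°.
cos h₀ = −tan(+60.5°) tan(-0.239°) = 0.0074, h₀ = 1.5634 rad.
Bracket: h₀ sin ϕ sin δ + cos ϕ cos δ sin h₀ = 1.5634×0.87036×-0.00417 + 0.49242×0.99999×0.99997 = -0.005674 + 0.492400 = 0.486726.
Q̄ = (S_0/π) × [bracket] = (1361/π) × 0.486726 = 210.9 W/m².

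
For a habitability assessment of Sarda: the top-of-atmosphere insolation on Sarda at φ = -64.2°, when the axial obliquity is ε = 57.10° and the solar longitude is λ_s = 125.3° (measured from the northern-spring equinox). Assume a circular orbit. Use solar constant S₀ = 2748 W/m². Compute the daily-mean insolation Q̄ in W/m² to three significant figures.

Q̄ ≈ 0.00 W/m²

Solar declination: sin δ = sin ε · sin λ_s = sin 57.10° × sin 125.3° = 0.68525, so δ = +43.255°.
cos H₀ = −tan(-64.2°) tan(+43.255°) = 1.9463 ≥ 1 ⇒ polar night, H₀ = 0 and Q̄ = 0.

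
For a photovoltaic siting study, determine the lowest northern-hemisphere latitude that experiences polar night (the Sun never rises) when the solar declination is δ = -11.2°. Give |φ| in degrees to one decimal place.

Polar night requires cos H₀ = −tan φ tan δ ≥ 1, i.e. tan φ tan δ ≤ −1.
The boundary is |tan φ| · |tan δ| = 1, so |φ| = 90° − |δ| = 90° − 11.2° = 78.8° in the northern hemisphere.

|φ| = 78.8°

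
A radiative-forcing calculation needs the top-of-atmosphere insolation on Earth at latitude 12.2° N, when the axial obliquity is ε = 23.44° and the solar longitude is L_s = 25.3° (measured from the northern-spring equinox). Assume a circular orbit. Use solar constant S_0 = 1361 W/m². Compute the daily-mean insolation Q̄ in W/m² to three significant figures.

Solar declination: sin δ = sin ε · sin L_s = sin 23.44° × sin 25.3° = 0.17000, so δ = +9.788°.
cos h₀ = −tan(+12.2°) tan(+9.788°) = -0.0373, h₀ = 1.6081 rad.
Bracket: h₀ sin ϕ sin δ + cos ϕ cos δ sin h₀ = 1.6081×0.21132×0.17000 + 0.97742×0.98544×0.99930 = 0.057770 + 0.962515 = 1.020285.
Q̄ = (S_0/π) × [bracket] = (1361/π) × 1.020285 = 442.0 W/m².

Q̄ ≈ 442 W/m²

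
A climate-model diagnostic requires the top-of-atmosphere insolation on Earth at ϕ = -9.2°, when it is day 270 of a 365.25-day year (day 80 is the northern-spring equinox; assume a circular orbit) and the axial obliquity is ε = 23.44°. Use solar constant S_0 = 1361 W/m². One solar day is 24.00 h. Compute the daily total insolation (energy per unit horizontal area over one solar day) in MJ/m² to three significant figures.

37.4 MJ/m²

Solar longitude: L_s = 360° × (270 − 80)/365.25 = 187.269°.
sin δ = sin 23.44° × sin 187.269° = -0.05033, so δ = -2.885°.
cos h₀ = −tan(-9.2°) tan(-2.885°) = -0.0082, h₀ = 1.5790 rad.
Bracket: h₀ sin ϕ sin δ + cos ϕ cos δ sin h₀ = 1.5790×-0.15988×-0.05033 + 0.98714×0.99873×0.99997 = 0.012706 + 0.985857 = 0.998563.
Q̄ = (S_0/π) × [bracket] = (1361/π) × 0.998563 = 432.60 W/m².
Daily total = Q̄ × 24.00 h × 3600 s/h = 432.60 × 24.00 × 3600 / 10⁶ = 37.38 MJ/m².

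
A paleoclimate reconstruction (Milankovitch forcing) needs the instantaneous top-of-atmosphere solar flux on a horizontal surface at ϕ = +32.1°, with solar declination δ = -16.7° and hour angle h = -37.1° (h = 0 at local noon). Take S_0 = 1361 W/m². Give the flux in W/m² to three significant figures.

673 W/m²

cos θ_z = sin ϕ sin δ + cos ϕ cos δ cos h = -0.152703 + 0.647154 = 0.494451.
Flux = S_0 · cos θ_z = 1361 × 0.494451 = 672.9 W/m².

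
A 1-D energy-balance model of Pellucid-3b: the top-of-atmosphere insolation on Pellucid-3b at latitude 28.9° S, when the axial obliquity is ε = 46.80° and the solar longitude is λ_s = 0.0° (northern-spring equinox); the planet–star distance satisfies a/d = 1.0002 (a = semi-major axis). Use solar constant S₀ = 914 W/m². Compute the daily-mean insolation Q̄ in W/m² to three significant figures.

Q̄ ≈ 255 W/m²

Solar declination: sin δ = sin ε · sin λ_s = sin 46.80° × sin 0.0° = 0.00000, so δ = +0.000°.
cos H₀ = −tan(-28.9°) tan(+0.000°) = 0.0000, H₀ = 1.5708 rad.
Bracket: H₀ sin φ sin δ + cos φ cos δ sin H₀ = 1.5708×-0.48328×0.00000 + 0.87546×1.00000×1.00000 = -0.000000 + 0.875460 = 0.875460.
Inverse-square distance factor (a/d)² = 1.0002² = 1.000400.
Q̄ = (S₀/π) × 1.000400 × [bracket] = (914/π) × 1.000400 × 0.875460 = 254.8 W/m².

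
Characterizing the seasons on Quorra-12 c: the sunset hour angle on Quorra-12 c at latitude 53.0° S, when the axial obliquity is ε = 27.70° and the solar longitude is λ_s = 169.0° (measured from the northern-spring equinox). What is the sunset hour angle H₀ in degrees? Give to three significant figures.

Solar declination: sin δ = sin ε · sin λ_s = sin 27.70° × sin 169.0° = 0.08870, so δ = +5.089°.
cos H₀ = −tan φ · tan δ = −tan(-53.0°) × tan(+5.089°) = 0.1182, so H₀ = 1.4524 rad = 83.21°.

H₀ = 83.2°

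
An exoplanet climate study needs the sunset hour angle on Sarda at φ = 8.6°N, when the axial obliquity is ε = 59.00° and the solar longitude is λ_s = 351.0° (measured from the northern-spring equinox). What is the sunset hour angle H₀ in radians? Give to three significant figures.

Solar declination: sin δ = sin ε · sin λ_s = sin 59.00° × sin 351.0° = -0.13409, so δ = -7.706°.
cos H₀ = −tan φ · tan δ = −tan(+8.6°) × tan(-7.706°) = 0.0205, so H₀ = 1.5503 rad = 88.83°.

H₀ = 1.55 rad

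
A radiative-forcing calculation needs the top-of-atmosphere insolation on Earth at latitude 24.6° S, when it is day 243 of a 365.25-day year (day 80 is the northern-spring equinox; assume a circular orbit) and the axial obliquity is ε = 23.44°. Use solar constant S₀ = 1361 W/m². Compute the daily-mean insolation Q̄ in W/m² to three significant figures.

Solar longitude: λ_s = 360° × (243 − 80)/365.25 = 160.657°.
sin δ = sin 23.44° × sin 160.657° = 0.13176, so δ = +7.571°.
cos H₀ = −tan(-24.6°) tan(+7.571°) = 0.0609, H₀ = 1.5099 rad.
Bracket: H₀ sin φ sin δ + cos φ cos δ sin H₀ = 1.5099×-0.41628×0.13176 + 0.90924×0.99128×0.99815 = -0.082817 + 0.899644 = 0.816827.
Q̄ = (S₀/π) × [bracket] = (1361/π) × 0.816827 = 353.9 W/m².

Q̄ ≈ 354 W/m²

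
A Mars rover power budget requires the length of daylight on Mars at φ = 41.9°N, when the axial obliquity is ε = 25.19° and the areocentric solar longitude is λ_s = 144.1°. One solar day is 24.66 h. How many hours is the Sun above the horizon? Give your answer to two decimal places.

sin δ = sin 25.19° × sin 144.1° = 0.24957, so δ = +14.452°.
cos H₀ = −tan φ · tan δ = −tan(+41.9°) × tan(+14.452°) = -0.2312, so H₀ = 1.8042 rad = 103.37°.
Daylight = 2H₀/(2π) × 24.66 h = (1.8042/π) × 24.66 = 14.16 h.

14.16 h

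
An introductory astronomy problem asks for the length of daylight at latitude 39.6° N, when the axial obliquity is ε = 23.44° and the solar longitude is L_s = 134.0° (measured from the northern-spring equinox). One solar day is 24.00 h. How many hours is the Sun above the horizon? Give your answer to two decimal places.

Solar declination: sin δ = sin ε · sin L_s = sin 23.44° × sin 134.0° = 0.28615, so δ = +16.627°.
cos h₀ = −tan ϕ · tan δ = −tan(+39.6°) × tan(+16.627°) = -0.2470, so h₀ = 1.8204 rad = 104.30°.
Daylight = 2h₀/(2π) × 24.00 h = (1.8204/π) × 24.00 = 13.91 h.

13.91 h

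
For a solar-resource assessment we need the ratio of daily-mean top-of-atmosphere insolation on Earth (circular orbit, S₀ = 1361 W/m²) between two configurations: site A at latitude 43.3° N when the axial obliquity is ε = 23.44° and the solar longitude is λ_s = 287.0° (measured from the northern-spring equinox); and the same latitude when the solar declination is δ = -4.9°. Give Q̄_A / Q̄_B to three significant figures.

— Configuration A (φ=+43.3°):
Solar declination: sin δ = sin ε · sin λ_s = sin 23.44° × sin 287.0° = -0.38041, so δ = -22.359°.
cos H₀ = −tan(+43.3°) tan(-22.359°) = 0.3876, H₀ = 1.1727 rad.
Bracket: H₀ sin φ sin δ + cos φ cos δ sin H₀ = 1.1727×0.68582×-0.38041 + 0.72777×0.92482×0.92182 = -0.305949 + 0.620437 = 0.314488.
Q̄ = (S₀/π) × [bracket] = (1361/π) × 0.314488 = 136.24 W/m².
— Configuration B (φ=+43.3°):
cos H₀ = −tan(+43.3°) tan(-4.900°) = 0.0808, H₀ = 1.4899 rad.
Bracket: H₀ sin φ sin δ + cos φ cos δ sin H₀ = 1.4899×0.68582×-0.08542 + 0.72777×0.99635×0.99673 = -0.087282 + 0.722743 = 0.635461.
Q̄ = (S₀/π) × [bracket] = (1361/π) × 0.635461 = 275.29 W/m².
Ratio Q̄_A / Q̄_B = 136.24 / 275.29 = 0.4949.

Q̄_A / Q̄_B ≈ 0.495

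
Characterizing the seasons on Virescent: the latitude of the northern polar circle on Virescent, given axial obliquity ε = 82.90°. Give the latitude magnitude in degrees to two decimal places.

7.10°

The polar circle is the lowest latitude that experiences at least one full rotation of continuous daylight at the northern-summer solstice; it lies at |φ| = 90° − ε = 90° − 82.90° = 7.10°.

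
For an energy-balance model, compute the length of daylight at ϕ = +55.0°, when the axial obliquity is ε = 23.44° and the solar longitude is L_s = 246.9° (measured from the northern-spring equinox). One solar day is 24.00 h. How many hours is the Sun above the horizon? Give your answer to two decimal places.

7.45 h

Solar declination: sin δ = sin ε · sin L_s = sin 23.44° × sin 246.9° = -0.36589, so δ = -21.463°.
cos h₀ = −tan ϕ · tan δ = −tan(+55.0°) × tan(-21.463°) = 0.5615, so h₀ = 0.9746 rad = 55.84°.
Daylight = 2h₀/(2π) × 24.00 h = (0.9746/π) × 24.00 = 7.45 h.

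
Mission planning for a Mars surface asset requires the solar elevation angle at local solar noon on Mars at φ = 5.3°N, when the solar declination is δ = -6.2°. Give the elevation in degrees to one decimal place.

78.5°

At local noon the hour angle is zero, so the zenith angle equals |φ − δ| = |+5.3° − (-6.200°)| = 11.500°.
Elevation = 90° − 11.500° = 78.5°.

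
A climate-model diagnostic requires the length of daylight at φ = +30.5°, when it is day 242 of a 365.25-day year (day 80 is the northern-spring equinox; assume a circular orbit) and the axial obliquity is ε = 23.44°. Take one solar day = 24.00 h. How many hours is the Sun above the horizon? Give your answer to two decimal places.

Solar longitude: λ_s = 360° × (242 − 80)/365.25 = 159.671°.
sin δ = sin 23.44° × sin 159.671° = 0.13819, so δ = +7.943°.
cos H₀ = −tan φ · tan δ = −tan(+30.5°) × tan(+7.943°) = -0.0822, so H₀ = 1.6531 rad = 94.71°.
Daylight = 2H₀/(2π) × 24.00 h = (1.6531/π) × 24.00 = 12.63 h.

12.63 h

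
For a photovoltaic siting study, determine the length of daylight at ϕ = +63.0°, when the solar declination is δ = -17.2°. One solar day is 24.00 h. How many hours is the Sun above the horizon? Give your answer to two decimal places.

cos h₀ = −tan ϕ · tan δ = −tan(+63.0°) × tan(-17.200°) = 0.6075, so h₀ = 0.9178 rad = 52.59°.
Daylight = 2h₀/(2π) × 24.00 h = (0.9178/π) × 24.00 = 7.01 h.

7.01 h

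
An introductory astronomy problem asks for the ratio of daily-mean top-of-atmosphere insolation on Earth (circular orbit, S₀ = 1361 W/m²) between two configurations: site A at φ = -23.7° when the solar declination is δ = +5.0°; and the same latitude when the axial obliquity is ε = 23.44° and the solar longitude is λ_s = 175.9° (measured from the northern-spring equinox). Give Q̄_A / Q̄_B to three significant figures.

— Configuration A (φ=-23.7°):
cos H₀ = −tan(-23.7°) tan(+5.000°) = 0.0384, H₀ = 1.5324 rad.
Bracket: H₀ sin φ sin δ + cos φ cos δ sin H₀ = 1.5324×-0.40195×0.08716 + 0.91566×0.99619×0.99926 = -0.053686 + 0.911496 = 0.857810.
Q̄ = (S₀/π) × [bracket] = (1361/π) × 0.857810 = 371.62 W/m².
— Configuration B (φ=-23.7°):
Solar declination: sin δ = sin ε · sin λ_s = sin 23.44° × sin 175.9° = 0.02844, so δ = +1.630°.
cos H₀ = −tan(-23.7°) tan(+1.630°) = 0.0125, H₀ = 1.5583 rad.
Bracket: H₀ sin φ sin δ + cos φ cos δ sin H₀ = 1.5583×-0.40195×0.02844 + 0.91566×0.99960×0.99992 = -0.017814 + 0.915221 = 0.897407.
Q̄ = (S₀/π) × [bracket] = (1361/π) × 0.897407 = 388.77 W/m².
Ratio Q̄_A / Q̄_B = 371.62 / 388.77 = 0.9559.

Q̄_A / Q̄_B ≈ 0.956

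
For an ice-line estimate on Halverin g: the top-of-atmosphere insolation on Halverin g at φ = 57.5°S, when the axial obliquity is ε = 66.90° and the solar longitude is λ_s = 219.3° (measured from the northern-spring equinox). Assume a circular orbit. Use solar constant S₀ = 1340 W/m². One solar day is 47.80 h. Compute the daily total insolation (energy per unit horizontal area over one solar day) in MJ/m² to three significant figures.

Solar declination: sin δ = sin ε · sin λ_s = sin 66.90° × sin 219.3° = -0.58260, so δ = -35.633°.
cos H₀ = −tan(-57.5°) tan(-35.633°) = -1.1252 ≤ −1 ⇒ polar day, H₀ = π.
Bracket: H₀ sin φ sin δ + cos φ cos δ sin H₀ = 3.1416×-0.84339×-0.58260 + 0.53730×0.81276×0.00000 = 1.543653 + 0.000000 = 1.543653.
Q̄ = (S₀/π) × [bracket] = (1340/π) × 1.543653 = 658.42 W/m².
Daily total = Q̄ × 47.80 h × 3600 s/h = 658.42 × 47.80 × 3600 / 10⁶ = 113.3 MJ/m².

113 MJ/m²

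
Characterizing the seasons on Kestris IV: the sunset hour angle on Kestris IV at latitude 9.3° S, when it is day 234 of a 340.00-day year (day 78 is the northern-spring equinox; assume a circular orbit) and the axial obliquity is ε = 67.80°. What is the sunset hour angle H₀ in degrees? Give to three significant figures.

H₀ = 87.7°

Solar longitude: λ_s = 360° × (234 − 78)/340.00 = 165.176°.
sin δ = sin 67.80° × sin 165.176° = 0.23688, so δ = +13.702°.
cos H₀ = −tan φ · tan δ = −tan(-9.3°) × tan(+13.702°) = 0.0399, so H₀ = 1.5309 rad = 87.71°.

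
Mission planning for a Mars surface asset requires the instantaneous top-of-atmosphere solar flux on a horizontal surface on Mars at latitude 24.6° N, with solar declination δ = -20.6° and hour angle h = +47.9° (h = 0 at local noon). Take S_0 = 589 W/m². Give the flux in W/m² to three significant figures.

250 W/m²

cos θ_z = sin ϕ sin δ + cos ϕ cos δ cos h = -0.146465 + 0.570600 = 0.424135.
Flux = S_0 · cos θ_z = 589 × 0.424135 = 249.8 W/m².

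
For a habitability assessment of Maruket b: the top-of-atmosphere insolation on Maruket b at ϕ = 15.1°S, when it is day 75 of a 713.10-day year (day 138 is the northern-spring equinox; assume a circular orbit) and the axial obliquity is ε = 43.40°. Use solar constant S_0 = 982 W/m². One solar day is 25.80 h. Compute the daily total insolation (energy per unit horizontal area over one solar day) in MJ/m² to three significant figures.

30.6 MJ/m²

Solar longitude: L_s = 360° × (75 − 138)/713.10 = -31.805°, i.e. -31.805° + 360° = 328.195°.
sin δ = sin 43.40° × sin 328.195° = -0.36211, so δ = -21.230°.
cos h₀ = −tan(-15.1°) tan(-21.230°) = -0.1048, h₀ = 1.6758 rad.
Bracket: h₀ sin ϕ sin δ + cos ϕ cos δ sin h₀ = 1.6758×-0.26050×-0.36211 + 0.96547×0.93213×0.99449 = 0.158078 + 0.894985 = 1.053063.
Q̄ = (S_0/π) × [bracket] = (982/π) × 1.053063 = 329.17 W/m².
Daily total = Q̄ × 25.80 h × 3600 s/h = 329.17 × 25.80 × 3600 / 10⁶ = 30.57 MJ/m².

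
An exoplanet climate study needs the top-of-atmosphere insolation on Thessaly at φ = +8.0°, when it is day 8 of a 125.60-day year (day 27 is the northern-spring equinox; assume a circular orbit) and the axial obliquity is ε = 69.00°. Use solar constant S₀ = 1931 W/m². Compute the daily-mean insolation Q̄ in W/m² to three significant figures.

Solar longitude: λ_s = 360° × (8 − 27)/125.60 = -54.459°, i.e. -54.459° + 360° = 305.541°.
sin δ = sin 69.00° × sin 305.541° = -0.75965, so δ = -49.433°.
cos H₀ = −tan(+8.0°) tan(-49.433°) = 0.1642, H₀ = 1.4059 rad.
Bracket: H₀ sin φ sin δ + cos φ cos δ sin H₀ = 1.4059×0.13917×-0.75965 + 0.99027×0.65033×0.98643 = -0.148632 + 0.635263 = 0.486631.
Q̄ = (S₀/π) × [bracket] = (1931/π) × 0.486631 = 299.1 W/m².

Q̄ ≈ 299 W/m²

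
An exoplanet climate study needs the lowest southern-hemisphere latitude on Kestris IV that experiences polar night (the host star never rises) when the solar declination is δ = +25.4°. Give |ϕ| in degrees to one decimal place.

Polar night requires cos h₀ = −tan ϕ tan δ ≥ 1, i.e. tan ϕ tan δ ≤ −1.
The boundary is |tan ϕ| · |tan δ| = 1, so |ϕ| = 90° − |δ| = 90° − 25.4° = 64.6° in the southern hemisphere.

|ϕ| = 64.6°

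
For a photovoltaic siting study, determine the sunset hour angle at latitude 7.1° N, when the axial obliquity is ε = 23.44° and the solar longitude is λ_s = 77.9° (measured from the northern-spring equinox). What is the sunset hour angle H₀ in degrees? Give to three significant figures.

H₀ = 93.0°

Solar declination: sin δ = sin ε · sin λ_s = sin 23.44° × sin 77.9° = 0.38895, so δ = +22.889°.
cos H₀ = −tan φ · tan δ = −tan(+7.1°) × tan(+22.889°) = -0.0526, so H₀ = 1.6234 rad = 93.01°.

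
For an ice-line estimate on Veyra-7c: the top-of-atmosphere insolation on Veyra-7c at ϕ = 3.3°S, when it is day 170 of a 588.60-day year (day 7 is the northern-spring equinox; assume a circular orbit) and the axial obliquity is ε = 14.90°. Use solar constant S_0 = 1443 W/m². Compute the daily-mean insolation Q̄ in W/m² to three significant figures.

Q̄ ≈ 433 W/m²

Solar longitude: L_s = 360° × (170 − 7)/588.60 = 99.694°.
sin δ = sin 14.90° × sin 99.694° = 0.25346, so δ = +14.682°.
cos h₀ = −tan(-3.3°) tan(+14.682°) = 0.0151, h₀ = 1.5557 rad.
Bracket: h₀ sin ϕ sin δ + cos ϕ cos δ sin h₀ = 1.5557×-0.05756×0.25346 + 0.99834×0.96735×0.99989 = -0.022696 + 0.965638 = 0.942942.
Q̄ = (S_0/π) × [bracket] = (1443/π) × 0.942942 = 433.1 W/m².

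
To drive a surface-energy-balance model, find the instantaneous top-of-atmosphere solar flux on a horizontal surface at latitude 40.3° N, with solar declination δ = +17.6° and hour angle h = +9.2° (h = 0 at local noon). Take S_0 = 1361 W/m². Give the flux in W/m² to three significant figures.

1.24e+03 W/m²

cos θ_z = sin ϕ sin δ + cos ϕ cos δ cos h = 0.195570 + 0.717617 = 0.913187.
Flux = S_0 · cos θ_z = 1361 × 0.913187 = 1243 W/m².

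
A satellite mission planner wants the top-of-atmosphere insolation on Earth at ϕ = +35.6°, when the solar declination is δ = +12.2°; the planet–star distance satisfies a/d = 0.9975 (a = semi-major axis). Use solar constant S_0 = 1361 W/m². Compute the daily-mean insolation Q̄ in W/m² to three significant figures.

cos h₀ = −tan(+35.6°) tan(+12.200°) = -0.1548, h₀ = 1.7262 rad.
Bracket: h₀ sin ϕ sin δ + cos ϕ cos δ sin h₀ = 1.7262×0.58212×0.21132 + 0.81310×0.97742×0.98795 = 0.212346 + 0.785164 = 0.997510.
Inverse-square distance factor (a/d)² = 0.9975² = 0.995006.
Q̄ = (S_0/π) × 0.995006 × [bracket] = (1361/π) × 0.995006 × 0.997510 = 430.0 W/m².

Q̄ ≈ 430 W/m²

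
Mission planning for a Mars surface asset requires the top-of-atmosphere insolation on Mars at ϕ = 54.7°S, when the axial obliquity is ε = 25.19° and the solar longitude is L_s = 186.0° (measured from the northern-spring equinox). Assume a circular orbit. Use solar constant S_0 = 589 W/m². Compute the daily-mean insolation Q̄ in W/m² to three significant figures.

Solar declination: sin δ = sin ε · sin L_s = sin 25.19° × sin 186.0° = -0.04449, so δ = -2.550°.
cos h₀ = −tan(-54.7°) tan(-2.550°) = -0.0629, h₀ = 1.6337 rad.
Bracket: h₀ sin ϕ sin δ + cos ϕ cos δ sin h₀ = 1.6337×-0.81614×-0.04449 + 0.57786×0.99901×0.99802 = 0.059320 + 0.576145 = 0.635465.
Q̄ = (S_0/π) × [bracket] = (589/π) × 0.635465 = 119.1 W/m².

Q̄ ≈ 119 W/m²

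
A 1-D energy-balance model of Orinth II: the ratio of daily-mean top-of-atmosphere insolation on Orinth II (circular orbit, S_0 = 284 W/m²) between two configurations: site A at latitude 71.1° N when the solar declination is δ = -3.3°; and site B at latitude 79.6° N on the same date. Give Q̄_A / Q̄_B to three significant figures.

— Configuration A (ϕ=+71.1°):
cos h₀ = −tan(+71.1°) tan(-3.300°) = 0.1684, h₀ = 1.4016 rad.
Bracket: h₀ sin ϕ sin δ + cos ϕ cos δ sin h₀ = 1.4016×0.94609×-0.05756 + 0.32392×0.99834×0.98572 = -0.076327 + 0.318764 = 0.242437.
Q̄ = (S_0/π) × [bracket] = (284/π) × 0.242437 = 21.916 W/m².
— Configuration B (ϕ=+79.6°):
cos h₀ = −tan(+79.6°) tan(-3.300°) = 0.3142, h₀ = 1.2512 rad.
Bracket: h₀ sin ϕ sin δ + cos ϕ cos δ sin h₀ = 1.2512×0.98357×-0.05756 + 0.18052×0.99834×0.94937 = -0.070836 + 0.171096 = 0.100260.
Q̄ = (S_0/π) × [bracket] = (284/π) × 0.100260 = 9.0635 W/m².
Ratio Q̄_A / Q̄_B = 21.916 / 9.0635 = 2.418.

Q̄_A / Q̄_B ≈ 2.42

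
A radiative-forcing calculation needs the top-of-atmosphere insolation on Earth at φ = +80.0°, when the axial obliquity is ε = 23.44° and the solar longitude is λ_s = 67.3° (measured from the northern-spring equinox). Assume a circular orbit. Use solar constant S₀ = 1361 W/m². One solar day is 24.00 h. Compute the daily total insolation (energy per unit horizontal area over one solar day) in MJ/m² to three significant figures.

42.5 MJ/m²

Solar declination: sin δ = sin ε · sin λ_s = sin 23.44° × sin 67.3° = 0.36698, so δ = +21.529°.
cos H₀ = −tan(+80.0°) tan(+21.529°) = -2.2373 ≤ −1 ⇒ polar day, H₀ = π.
Bracket: H₀ sin φ sin δ + cos φ cos δ sin H₀ = 3.1416×0.98481×0.36698 + 0.17365×0.93023×0.00000 = 1.135392 + 0.000000 = 1.135392.
Q̄ = (S₀/π) × [bracket] = (1361/π) × 1.135392 = 491.87 W/m².
Daily total = Q̄ × 24.00 h × 3600 s/h = 491.87 × 24.00 × 3600 / 10⁶ = 42.50 MJ/m².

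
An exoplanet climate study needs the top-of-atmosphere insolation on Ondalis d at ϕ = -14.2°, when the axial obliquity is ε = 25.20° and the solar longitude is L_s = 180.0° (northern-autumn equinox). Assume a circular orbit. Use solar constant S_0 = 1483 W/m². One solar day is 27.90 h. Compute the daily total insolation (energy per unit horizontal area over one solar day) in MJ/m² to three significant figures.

46.0 MJ/m²

Solar declination: sin δ = sin ε · sin L_s = sin 25.20° × sin 180.0° = 0.00000, so δ = +0.000°.
cos h₀ = −tan(-14.2°) tan(+0.000°) = 0.0000, h₀ = 1.5708 rad.
Bracket: h₀ sin ϕ sin δ + cos ϕ cos δ sin h₀ = 1.5708×-0.24531×0.00000 + 0.96945×1.00000×1.00000 = -0.000000 + 0.969450 = 0.969450.
Q̄ = (S_0/π) × [bracket] = (1483/π) × 0.969450 = 457.63 W/m².
Daily total = Q̄ × 27.90 h × 3600 s/h = 457.63 × 27.90 × 3600 / 10⁶ = 45.96 MJ/m².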